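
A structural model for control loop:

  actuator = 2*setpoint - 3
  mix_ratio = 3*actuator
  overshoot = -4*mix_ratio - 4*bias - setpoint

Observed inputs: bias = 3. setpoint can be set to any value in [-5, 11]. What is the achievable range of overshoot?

-251 to 149

Substituting into the mix_ratio equation gives mix_ratio = 6*setpoint - 9.
Substituting into the overshoot equation gives overshoot = -25*setpoint + 24.
Linear in setpoint, so extremes are at the endpoints: setpoint = -5 gives overshoot = 149; setpoint = 11 gives overshoot = -251.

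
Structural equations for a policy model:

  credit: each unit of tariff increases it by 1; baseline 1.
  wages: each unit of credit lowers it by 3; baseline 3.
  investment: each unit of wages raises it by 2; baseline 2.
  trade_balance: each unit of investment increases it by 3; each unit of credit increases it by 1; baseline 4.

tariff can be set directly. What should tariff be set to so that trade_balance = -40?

Substituting into the wages equation gives wages = -3*tariff.
So investment = -6*tariff + 2.
Substituting into the trade_balance equation gives trade_balance = -17*tariff + 11.
Solve -17*tariff + 11 = -40: tariff = (-40 - 11) / -17 = 3.

tariff = 3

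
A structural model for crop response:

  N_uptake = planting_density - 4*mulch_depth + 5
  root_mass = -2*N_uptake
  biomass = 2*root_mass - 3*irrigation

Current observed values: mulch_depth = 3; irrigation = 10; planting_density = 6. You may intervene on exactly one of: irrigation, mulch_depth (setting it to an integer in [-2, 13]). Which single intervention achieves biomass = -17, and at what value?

Intervening on irrigation: with other inputs at their observed values, biomass = -3*irrigation + 4. Solving for -17 gives irrigation = 7, within [-2, 13].
Intervening on mulch_depth: biomass = 16*mulch_depth - 74. Reaching -17 requires mulch_depth = 57/16, not an integer.

set irrigation = 7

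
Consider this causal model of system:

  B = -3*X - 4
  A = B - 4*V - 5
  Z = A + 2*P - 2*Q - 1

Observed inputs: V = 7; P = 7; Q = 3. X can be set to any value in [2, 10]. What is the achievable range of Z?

-60 to -36

Substituting into the A equation gives A = -3*X - 37.
This gives Z = -3*X - 30.
Linear in X, so extremes are at the endpoints: X = 2 gives Z = -36; X = 10 gives Z = -60.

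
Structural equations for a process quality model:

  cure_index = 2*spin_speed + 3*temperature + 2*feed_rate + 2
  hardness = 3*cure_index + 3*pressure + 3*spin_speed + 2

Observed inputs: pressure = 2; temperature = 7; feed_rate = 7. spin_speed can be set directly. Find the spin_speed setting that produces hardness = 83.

Substituting into the cure_index equation gives cure_index = 2*spin_speed + 37.
This gives hardness = 9*spin_speed + 119.
Solve 9*spin_speed + 119 = 83: spin_speed = (83 - 119) / 9 = -4.

spin_speed = -4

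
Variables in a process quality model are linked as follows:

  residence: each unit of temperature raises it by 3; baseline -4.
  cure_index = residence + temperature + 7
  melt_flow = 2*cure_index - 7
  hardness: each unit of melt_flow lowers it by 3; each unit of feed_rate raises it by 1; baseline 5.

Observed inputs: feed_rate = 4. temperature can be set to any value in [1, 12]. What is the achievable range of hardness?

Substituting into the cure_index equation gives cure_index = 4*temperature + 3.
Substituting into the melt_flow equation gives melt_flow = 8*temperature - 1.
So hardness = -24*temperature + 12.
Linear in temperature, so extremes are at the endpoints: temperature = 1 gives hardness = -12; temperature = 12 gives hardness = -276.

-276 to -12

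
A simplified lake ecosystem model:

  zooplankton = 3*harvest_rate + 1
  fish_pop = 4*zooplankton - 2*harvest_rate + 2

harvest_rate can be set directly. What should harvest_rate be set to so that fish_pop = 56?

Substituting into the fish_pop equation gives fish_pop = 10*harvest_rate + 6.
Solve 10*harvest_rate + 6 = 56: harvest_rate = (56 - 6) / 10 = 5.

harvest_rate = 5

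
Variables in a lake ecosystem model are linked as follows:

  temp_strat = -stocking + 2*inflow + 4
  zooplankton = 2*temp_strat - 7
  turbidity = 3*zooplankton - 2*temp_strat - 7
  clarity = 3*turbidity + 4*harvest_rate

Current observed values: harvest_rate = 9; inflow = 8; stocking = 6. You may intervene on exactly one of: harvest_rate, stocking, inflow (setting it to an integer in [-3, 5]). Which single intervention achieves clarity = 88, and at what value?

set harvest_rate = 1

Intervening on harvest_rate: with other inputs at their observed values, clarity = 4*harvest_rate + 84. Solving for 88 gives harvest_rate = 1, within [-3, 5].
Intervening on stocking: clarity = -12*stocking + 192. Reaching 88 requires stocking = 26/3, not an integer.
Intervening on inflow: clarity = 24*inflow - 72. Reaching 88 requires inflow = 20/3, not an integer.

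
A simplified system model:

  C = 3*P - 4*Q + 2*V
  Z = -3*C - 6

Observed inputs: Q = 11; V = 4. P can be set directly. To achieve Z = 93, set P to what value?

P = 1

Substituting into the C equation gives C = 3*P - 36.
Substituting into the Z equation gives Z = -9*P + 102.
Solve -9*P + 102 = 93: P = (93 - 102) / -9 = 1.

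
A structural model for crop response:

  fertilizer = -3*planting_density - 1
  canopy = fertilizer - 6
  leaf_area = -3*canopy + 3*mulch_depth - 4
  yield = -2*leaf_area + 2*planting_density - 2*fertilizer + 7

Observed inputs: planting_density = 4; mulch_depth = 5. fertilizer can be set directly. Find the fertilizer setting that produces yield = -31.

fertilizer = 3

Intervening on fertilizer fixes its value directly, overriding its dependence on planting_density.
Substituting into the leaf_area equation gives leaf_area = -3*fertilizer + 29.
So yield = 4*fertilizer - 43.
Solve 4*fertilizer - 43 = -31: fertilizer = (-31 + 43) / 4 = 3.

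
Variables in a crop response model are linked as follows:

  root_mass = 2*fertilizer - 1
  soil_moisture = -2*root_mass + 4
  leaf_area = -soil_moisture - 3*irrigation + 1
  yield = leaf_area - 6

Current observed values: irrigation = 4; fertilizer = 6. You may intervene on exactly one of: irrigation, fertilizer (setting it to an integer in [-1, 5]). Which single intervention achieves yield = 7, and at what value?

set irrigation = 2

Intervening on irrigation: with other inputs at their observed values, yield = -3*irrigation + 13. Solving for 7 gives irrigation = 2, within [-1, 5].
Intervening on fertilizer: yield = 4*fertilizer - 23. Reaching 7 requires fertilizer = 15/2, not an integer.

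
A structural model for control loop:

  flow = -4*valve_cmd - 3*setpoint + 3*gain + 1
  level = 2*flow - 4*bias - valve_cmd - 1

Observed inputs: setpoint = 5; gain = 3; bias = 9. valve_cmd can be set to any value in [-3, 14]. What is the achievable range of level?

-173 to -20

Substituting into the flow equation gives flow = -4*valve_cmd - 5.
Substituting into the level equation gives level = -9*valve_cmd - 47.
Linear in valve_cmd, so extremes are at the endpoints: valve_cmd = -3 gives level = -20; valve_cmd = 14 gives level = -173.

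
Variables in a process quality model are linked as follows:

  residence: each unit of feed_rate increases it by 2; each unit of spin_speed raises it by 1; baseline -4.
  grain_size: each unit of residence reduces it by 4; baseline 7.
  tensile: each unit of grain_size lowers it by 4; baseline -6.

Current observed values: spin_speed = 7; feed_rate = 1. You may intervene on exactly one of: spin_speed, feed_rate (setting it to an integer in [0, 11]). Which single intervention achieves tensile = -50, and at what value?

Intervening on spin_speed: with other inputs at their observed values, tensile = 16*spin_speed - 66. Solving for -50 gives spin_speed = 1, within [0, 11].
Intervening on feed_rate: tensile = 32*feed_rate + 14. Reaching -50 requires feed_rate = -2, outside [0, 11].

set spin_speed = 1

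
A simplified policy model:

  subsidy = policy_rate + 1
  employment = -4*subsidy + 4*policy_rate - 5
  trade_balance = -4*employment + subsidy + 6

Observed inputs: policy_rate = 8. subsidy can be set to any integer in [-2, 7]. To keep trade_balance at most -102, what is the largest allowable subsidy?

Intervening on subsidy fixes its value directly, overriding its dependence on policy_rate.
Substituting into the employment equation gives employment = -4*subsidy + 27.
This gives trade_balance = 17*subsidy - 102.
Require 17*subsidy - 102 ≤ -102, so subsidy ≤ 0.
The largest integer in [-2, 7] satisfying this is 0.

subsidy = 0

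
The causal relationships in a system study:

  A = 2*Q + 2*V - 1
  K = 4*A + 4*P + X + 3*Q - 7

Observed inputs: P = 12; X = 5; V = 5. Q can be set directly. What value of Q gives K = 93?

Q = 1

Substituting into the A equation gives A = 2*Q + 9.
Substituting into the K equation gives K = 11*Q + 82.
Solve 11*Q + 82 = 93: Q = (93 - 82) / 11 = 1.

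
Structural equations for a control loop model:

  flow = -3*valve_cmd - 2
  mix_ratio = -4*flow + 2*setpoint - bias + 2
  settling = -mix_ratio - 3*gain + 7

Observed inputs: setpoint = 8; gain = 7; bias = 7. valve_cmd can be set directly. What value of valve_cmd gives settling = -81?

Substituting into the mix_ratio equation gives mix_ratio = 12*valve_cmd + 19.
This gives settling = -12*valve_cmd - 33.
Solve -12*valve_cmd - 33 = -81: valve_cmd = (-81 + 33) / -12 = 4.

valve_cmd = 4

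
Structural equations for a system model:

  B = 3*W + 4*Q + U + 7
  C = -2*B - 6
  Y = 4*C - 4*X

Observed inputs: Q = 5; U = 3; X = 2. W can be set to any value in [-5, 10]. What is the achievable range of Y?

-512 to -152

Substituting into the B equation gives B = 3*W + 30.
Substituting into the C equation gives C = -6*W - 66.
So Y = -24*W - 272.
Linear in W, so extremes are at the endpoints: W = -5 gives Y = -152; W = 10 gives Y = -512.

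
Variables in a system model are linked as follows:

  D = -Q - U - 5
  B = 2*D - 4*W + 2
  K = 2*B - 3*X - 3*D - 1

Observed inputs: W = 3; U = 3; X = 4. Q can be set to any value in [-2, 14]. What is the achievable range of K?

-55 to -39

Substituting into the D equation gives D = -Q - 8.
Substituting into the B equation gives B = -2*Q - 26.
K becomes -Q - 41.
Linear in Q, so extremes are at the endpoints: Q = -2 gives K = -39; Q = 14 gives K = -55.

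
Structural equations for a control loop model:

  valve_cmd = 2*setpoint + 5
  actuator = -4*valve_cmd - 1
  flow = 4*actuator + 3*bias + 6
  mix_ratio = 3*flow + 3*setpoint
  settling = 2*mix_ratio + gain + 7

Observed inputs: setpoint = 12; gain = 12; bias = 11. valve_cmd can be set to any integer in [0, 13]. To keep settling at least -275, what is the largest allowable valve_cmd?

Intervening on valve_cmd fixes its value directly, overriding its dependence on setpoint.
Substituting into the flow equation gives flow = -16*valve_cmd + 35.
Substituting into the mix_ratio equation gives mix_ratio = -48*valve_cmd + 141.
settling becomes -96*valve_cmd + 301.
Require -96*valve_cmd + 301 ≥ -275, so valve_cmd ≤ 6.
The largest integer in [0, 13] satisfying this is 6.

valve_cmd = 6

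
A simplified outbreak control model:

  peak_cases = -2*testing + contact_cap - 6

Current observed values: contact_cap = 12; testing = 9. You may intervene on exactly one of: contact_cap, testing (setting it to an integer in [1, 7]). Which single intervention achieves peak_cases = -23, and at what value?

set contact_cap = 1

Intervening on contact_cap: with other inputs at their observed values, peak_cases = contact_cap - 24. Solving for -23 gives contact_cap = 1, within [1, 7].
Intervening on testing: peak_cases = -2*testing + 6. Reaching -23 requires testing = 29/2, not an integer.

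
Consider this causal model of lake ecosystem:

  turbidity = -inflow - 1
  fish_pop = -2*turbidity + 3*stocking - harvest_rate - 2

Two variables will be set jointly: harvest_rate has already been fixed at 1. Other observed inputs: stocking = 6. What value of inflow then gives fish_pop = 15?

With harvest_rate held at 1:
Substituting into the fish_pop equation gives fish_pop = 2*inflow + 17.
Solve 2*inflow + 17 = 15: inflow = (15 - 17) / 2 = -1.

inflow = -1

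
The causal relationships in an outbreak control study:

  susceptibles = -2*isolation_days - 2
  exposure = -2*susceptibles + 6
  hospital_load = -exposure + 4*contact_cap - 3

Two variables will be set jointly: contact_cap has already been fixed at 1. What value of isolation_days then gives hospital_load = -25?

With contact_cap held at 1:
Substituting into the exposure equation gives exposure = 4*isolation_days + 10.
This gives hospital_load = -4*isolation_days - 9.
Solve -4*isolation_days - 9 = -25: isolation_days = (-25 + 9) / -4 = 4.

isolation_days = 4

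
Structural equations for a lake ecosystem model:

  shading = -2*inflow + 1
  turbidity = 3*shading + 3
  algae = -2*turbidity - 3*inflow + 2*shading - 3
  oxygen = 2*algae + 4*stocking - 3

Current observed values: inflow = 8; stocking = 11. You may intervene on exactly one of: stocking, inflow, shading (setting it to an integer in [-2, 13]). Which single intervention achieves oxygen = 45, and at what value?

set inflow = 3

Intervening on stocking: oxygen = 4*stocking + 51. Reaching 45 requires stocking = -3/2, not an integer.
Intervening on inflow: with other inputs at their observed values, oxygen = 10*inflow + 15. Solving for 45 gives inflow = 3, within [-2, 13].
Intervening on shading: oxygen = -8*shading - 25. Reaching 45 requires shading = -35/4, not an integer.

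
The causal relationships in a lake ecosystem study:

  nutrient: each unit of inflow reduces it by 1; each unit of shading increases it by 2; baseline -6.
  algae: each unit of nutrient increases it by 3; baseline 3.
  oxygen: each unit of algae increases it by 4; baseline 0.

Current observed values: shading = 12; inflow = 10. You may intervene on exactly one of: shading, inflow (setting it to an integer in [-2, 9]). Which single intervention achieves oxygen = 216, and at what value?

Intervening on shading: oxygen = 24*shading - 180. Reaching 216 requires shading = 33/2, not an integer.
Intervening on inflow: with other inputs at their observed values, oxygen = -12*inflow + 228. Solving for 216 gives inflow = 1, within [-2, 9].

set inflow = 1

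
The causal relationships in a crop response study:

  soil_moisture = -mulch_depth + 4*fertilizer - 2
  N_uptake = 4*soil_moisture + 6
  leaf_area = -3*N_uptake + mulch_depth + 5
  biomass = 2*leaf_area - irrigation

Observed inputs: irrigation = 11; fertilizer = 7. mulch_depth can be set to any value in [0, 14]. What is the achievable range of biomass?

-661 to -297

Substituting into the soil_moisture equation gives soil_moisture = -mulch_depth + 26.
Substituting into the N_uptake equation gives N_uptake = -4*mulch_depth + 110.
leaf_area becomes 13*mulch_depth - 325.
Substituting into the biomass equation gives biomass = 26*mulch_depth - 661.
Linear in mulch_depth, so extremes are at the endpoints: mulch_depth = 0 gives biomass = -661; mulch_depth = 14 gives biomass = -297.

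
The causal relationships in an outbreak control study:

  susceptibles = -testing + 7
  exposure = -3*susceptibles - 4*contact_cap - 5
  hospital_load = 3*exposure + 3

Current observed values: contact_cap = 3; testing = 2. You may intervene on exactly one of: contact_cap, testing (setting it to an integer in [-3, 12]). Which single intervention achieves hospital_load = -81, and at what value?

set contact_cap = 2

Intervening on contact_cap: with other inputs at their observed values, hospital_load = -12*contact_cap - 57. Solving for -81 gives contact_cap = 2, within [-3, 12].
Intervening on testing: hospital_load = 9*testing - 111. Reaching -81 requires testing = 10/3, not an integer.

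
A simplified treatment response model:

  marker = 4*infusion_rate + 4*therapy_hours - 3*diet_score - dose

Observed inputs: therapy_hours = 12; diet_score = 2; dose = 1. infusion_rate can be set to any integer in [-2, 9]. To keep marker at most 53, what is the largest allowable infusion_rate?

infusion_rate = 3

Substituting into the marker equation gives marker = 4*infusion_rate + 41.
Require 4*infusion_rate + 41 ≤ 53, so infusion_rate ≤ 3.
The largest integer in [-2, 9] satisfying this is 3.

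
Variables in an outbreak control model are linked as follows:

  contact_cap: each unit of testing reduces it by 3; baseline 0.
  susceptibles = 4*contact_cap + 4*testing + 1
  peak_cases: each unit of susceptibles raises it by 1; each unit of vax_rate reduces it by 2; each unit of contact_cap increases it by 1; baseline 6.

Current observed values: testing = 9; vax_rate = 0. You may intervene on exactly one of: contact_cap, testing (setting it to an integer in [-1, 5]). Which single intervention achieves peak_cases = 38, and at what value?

set contact_cap = -1

Intervening on contact_cap: with other inputs at their observed values, peak_cases = 5*contact_cap + 43. Solving for 38 gives contact_cap = -1, within [-1, 5].
Intervening on testing: peak_cases = -11*testing + 7. Reaching 38 requires testing = -31/11, not an integer.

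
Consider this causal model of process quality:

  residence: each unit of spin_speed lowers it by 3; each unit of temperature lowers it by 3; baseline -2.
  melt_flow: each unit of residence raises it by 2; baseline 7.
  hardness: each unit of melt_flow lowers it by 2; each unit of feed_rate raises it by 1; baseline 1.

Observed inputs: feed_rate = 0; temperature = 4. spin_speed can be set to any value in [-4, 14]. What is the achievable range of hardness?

-5 to 211

Substituting into the residence equation gives residence = -3*spin_speed - 14.
Substituting into the melt_flow equation gives melt_flow = -6*spin_speed - 21.
Substituting into the hardness equation gives hardness = 12*spin_speed + 43.
Linear in spin_speed, so extremes are at the endpoints: spin_speed = -4 gives hardness = -5; spin_speed = 14 gives hardness = 211.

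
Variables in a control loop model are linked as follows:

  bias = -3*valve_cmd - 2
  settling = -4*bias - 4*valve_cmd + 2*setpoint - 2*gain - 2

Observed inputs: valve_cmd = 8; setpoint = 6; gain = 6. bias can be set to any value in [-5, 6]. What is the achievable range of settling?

-58 to -14

Intervening on bias fixes its value directly, overriding its dependence on valve_cmd.
Substituting into the settling equation gives settling = -4*bias - 34.
Linear in bias, so extremes are at the endpoints: bias = -5 gives settling = -14; bias = 6 gives settling = -58.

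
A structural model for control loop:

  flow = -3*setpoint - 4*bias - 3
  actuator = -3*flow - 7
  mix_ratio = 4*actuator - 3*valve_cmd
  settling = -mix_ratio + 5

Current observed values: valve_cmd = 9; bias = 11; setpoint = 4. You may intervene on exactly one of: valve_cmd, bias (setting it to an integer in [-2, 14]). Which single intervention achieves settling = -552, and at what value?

Intervening on valve_cmd: settling = 3*valve_cmd - 675. Reaching -552 requires valve_cmd = 41, outside [-2, 14].
Intervening on bias: with other inputs at their observed values, settling = -48*bias - 120. Solving for -552 gives bias = 9, within [-2, 14].

set bias = 9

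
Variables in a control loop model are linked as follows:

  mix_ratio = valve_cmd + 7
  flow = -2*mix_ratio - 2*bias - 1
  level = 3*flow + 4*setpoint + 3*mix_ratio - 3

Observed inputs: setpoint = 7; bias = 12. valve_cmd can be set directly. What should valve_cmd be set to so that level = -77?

valve_cmd = 2

Substituting into the flow equation gives flow = -2*valve_cmd - 39.
Substituting into the level equation gives level = -3*valve_cmd - 71.
Solve -3*valve_cmd - 71 = -77: valve_cmd = (-77 + 71) / -3 = 2.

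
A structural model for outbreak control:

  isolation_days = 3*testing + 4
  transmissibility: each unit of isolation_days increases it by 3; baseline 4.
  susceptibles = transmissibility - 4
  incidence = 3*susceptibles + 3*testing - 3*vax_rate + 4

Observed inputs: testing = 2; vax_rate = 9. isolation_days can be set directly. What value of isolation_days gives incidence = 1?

isolation_days = 2

Intervening on isolation_days fixes its value directly, overriding its dependence on testing.
Substituting into the susceptibles equation gives susceptibles = 3*isolation_days.
Substituting into the incidence equation gives incidence = 9*isolation_days - 17.
Solve 9*isolation_days - 17 = 1: isolation_days = (1 + 17) / 9 = 2.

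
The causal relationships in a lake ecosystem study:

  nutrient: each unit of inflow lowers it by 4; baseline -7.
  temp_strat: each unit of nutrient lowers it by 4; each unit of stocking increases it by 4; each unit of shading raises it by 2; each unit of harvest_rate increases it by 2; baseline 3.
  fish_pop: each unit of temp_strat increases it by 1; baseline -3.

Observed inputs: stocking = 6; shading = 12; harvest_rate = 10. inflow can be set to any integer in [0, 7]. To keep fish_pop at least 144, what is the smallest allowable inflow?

Substituting into the temp_strat equation gives temp_strat = 16*inflow + 99.
So fish_pop = 16*inflow + 96.
Require 16*inflow + 96 ≥ 144, so inflow ≥ 3.
The smallest integer in [0, 7] satisfying this is 3.

inflow = 3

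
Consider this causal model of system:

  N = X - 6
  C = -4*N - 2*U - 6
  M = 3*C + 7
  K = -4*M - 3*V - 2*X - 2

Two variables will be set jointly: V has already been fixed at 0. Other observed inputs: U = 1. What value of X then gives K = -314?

With V held at 0:
Substituting into the C equation gives C = -4*X + 16.
Substituting into the M equation gives M = -12*X + 55.
Substituting into the K equation gives K = 46*X - 222.
Solve 46*X - 222 = -314: X = (-314 + 222) / 46 = -2.

X = -2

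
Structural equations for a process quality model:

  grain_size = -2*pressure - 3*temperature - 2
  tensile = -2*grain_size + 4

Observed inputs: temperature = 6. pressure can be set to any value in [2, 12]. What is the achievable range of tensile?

52 to 92

Substituting into the grain_size equation gives grain_size = -2*pressure - 20.
This gives tensile = 4*pressure + 44.
Linear in pressure, so extremes are at the endpoints: pressure = 2 gives tensile = 52; pressure = 12 gives tensile = 92.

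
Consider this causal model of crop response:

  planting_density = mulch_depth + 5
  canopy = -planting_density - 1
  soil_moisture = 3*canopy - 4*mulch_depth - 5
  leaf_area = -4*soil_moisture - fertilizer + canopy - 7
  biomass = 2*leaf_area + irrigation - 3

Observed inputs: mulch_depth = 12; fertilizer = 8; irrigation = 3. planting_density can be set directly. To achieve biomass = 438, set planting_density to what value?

planting_density = 1

Intervening on planting_density fixes its value directly, overriding its dependence on mulch_depth.
Substituting into the soil_moisture equation gives soil_moisture = -3*planting_density - 56.
This gives leaf_area = 11*planting_density + 208.
biomass becomes 22*planting_density + 416.
Solve 22*planting_density + 416 = 438: planting_density = (438 - 416) / 22 = 1.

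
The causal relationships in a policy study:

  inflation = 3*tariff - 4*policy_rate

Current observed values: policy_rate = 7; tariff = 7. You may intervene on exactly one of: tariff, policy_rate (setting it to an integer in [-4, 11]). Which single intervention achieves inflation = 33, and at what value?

set policy_rate = -3

Intervening on tariff: inflation = 3*tariff - 28. Reaching 33 requires tariff = 61/3, not an integer.
Intervening on policy_rate: with other inputs at their observed values, inflation = -4*policy_rate + 21. Solving for 33 gives policy_rate = -3, within [-4, 11].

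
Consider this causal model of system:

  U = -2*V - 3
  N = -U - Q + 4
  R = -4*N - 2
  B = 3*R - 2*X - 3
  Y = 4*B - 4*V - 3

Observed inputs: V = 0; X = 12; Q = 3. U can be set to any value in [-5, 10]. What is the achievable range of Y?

Intervening on U fixes its value directly, overriding its dependence on V.
Substituting into the N equation gives N = -U + 1.
Substituting into the R equation gives R = 4*U - 6.
This gives B = 12*U - 45.
Y becomes 48*U - 183.
Linear in U, so extremes are at the endpoints: U = -5 gives Y = -423; U = 10 gives Y = 297.

-423 to 297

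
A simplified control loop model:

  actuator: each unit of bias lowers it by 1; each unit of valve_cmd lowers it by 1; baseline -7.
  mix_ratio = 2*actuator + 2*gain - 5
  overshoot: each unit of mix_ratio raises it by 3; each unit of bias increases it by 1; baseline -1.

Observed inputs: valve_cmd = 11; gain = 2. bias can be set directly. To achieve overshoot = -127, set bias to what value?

bias = 3

Substituting into the actuator equation gives actuator = -bias - 18.
Substituting into the mix_ratio equation gives mix_ratio = -2*bias - 37.
Substituting into the overshoot equation gives overshoot = -5*bias - 112.
Solve -5*bias - 112 = -127: bias = (-127 + 112) / -5 = 3.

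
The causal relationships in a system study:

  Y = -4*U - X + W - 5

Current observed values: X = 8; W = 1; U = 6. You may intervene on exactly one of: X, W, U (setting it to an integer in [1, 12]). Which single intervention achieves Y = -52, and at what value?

Intervening on X: Y = -X - 28. Reaching -52 requires X = 24, outside [1, 12].
Intervening on W: Y = W - 37. Reaching -52 requires W = -15, outside [1, 12].
Intervening on U: with other inputs at their observed values, Y = -4*U - 12. Solving for -52 gives U = 10, within [1, 12].

set U = 10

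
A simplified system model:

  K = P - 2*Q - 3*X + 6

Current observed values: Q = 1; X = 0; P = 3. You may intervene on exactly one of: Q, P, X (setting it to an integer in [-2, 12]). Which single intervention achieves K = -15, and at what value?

set Q = 12

Intervening on Q: with other inputs at their observed values, K = -2*Q + 9. Solving for -15 gives Q = 12, within [-2, 12].
Intervening on P: K = P + 4. Reaching -15 requires P = -19, outside [-2, 12].
Intervening on X: K = -3*X + 7. Reaching -15 requires X = 22/3, not an integer.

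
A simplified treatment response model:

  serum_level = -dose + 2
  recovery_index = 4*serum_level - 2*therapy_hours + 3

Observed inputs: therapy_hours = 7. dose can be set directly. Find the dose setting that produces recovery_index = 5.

Substituting into the recovery_index equation gives recovery_index = -4*dose - 3.
Solve -4*dose - 3 = 5: dose = (5 + 3) / -4 = -2.

dose = -2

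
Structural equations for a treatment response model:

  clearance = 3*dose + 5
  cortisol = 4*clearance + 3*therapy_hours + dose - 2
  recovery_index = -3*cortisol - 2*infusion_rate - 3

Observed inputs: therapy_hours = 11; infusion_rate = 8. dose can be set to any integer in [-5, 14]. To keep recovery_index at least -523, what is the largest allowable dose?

dose = 9

Substituting into the cortisol equation gives cortisol = 13*dose + 51.
Substituting into the recovery_index equation gives recovery_index = -39*dose - 172.
Require -39*dose - 172 ≥ -523, so dose ≤ 9.
The largest integer in [-5, 14] satisfying this is 9.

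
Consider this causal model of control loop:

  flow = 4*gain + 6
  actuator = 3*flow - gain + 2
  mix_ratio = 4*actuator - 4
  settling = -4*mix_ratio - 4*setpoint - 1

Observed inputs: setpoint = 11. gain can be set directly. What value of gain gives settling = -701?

gain = 2

Substituting into the actuator equation gives actuator = 11*gain + 20.
Substituting into the mix_ratio equation gives mix_ratio = 44*gain + 76.
Substituting into the settling equation gives settling = -176*gain - 349.
Solve -176*gain - 349 = -701: gain = (-701 + 349) / -176 = 2.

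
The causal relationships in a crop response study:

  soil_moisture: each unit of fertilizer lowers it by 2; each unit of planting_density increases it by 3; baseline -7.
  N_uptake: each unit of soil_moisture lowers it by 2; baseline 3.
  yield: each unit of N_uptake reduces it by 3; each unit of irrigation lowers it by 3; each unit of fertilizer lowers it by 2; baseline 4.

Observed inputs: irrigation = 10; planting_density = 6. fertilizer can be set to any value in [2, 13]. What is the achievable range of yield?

-151 to 3

Substituting into the soil_moisture equation gives soil_moisture = -2*fertilizer + 11.
Substituting into the N_uptake equation gives N_uptake = 4*fertilizer - 19.
Substituting into the yield equation gives yield = -14*fertilizer + 31.
Linear in fertilizer, so extremes are at the endpoints: fertilizer = 2 gives yield = 3; fertilizer = 13 gives yield = -151.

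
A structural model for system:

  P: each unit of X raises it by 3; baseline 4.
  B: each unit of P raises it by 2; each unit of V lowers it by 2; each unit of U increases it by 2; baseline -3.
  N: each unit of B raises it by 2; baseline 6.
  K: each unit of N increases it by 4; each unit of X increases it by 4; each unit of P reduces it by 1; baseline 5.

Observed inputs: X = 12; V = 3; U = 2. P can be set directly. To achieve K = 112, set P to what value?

Intervening on P fixes its value directly, overriding its dependence on X.
Substituting into the B equation gives B = 2*P - 5.
So N = 4*P - 4.
Substituting into the K equation gives K = 15*P + 37.
Solve 15*P + 37 = 112: P = (112 - 37) / 15 = 5.

P = 5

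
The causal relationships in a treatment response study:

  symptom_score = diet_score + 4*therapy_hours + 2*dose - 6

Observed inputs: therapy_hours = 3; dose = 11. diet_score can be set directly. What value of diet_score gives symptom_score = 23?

Substituting into the symptom_score equation gives symptom_score = diet_score + 28.
Solve diet_score + 28 = 23: diet_score = (23 - 28) / 1 = -5.

diet_score = -5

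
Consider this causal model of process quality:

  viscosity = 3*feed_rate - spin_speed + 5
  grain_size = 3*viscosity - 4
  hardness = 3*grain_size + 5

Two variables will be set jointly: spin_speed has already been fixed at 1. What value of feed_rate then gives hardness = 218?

feed_rate = 7

With spin_speed held at 1:
Substituting into the viscosity equation gives viscosity = 3*feed_rate + 4.
This gives grain_size = 9*feed_rate + 8.
This gives hardness = 27*feed_rate + 29.
Solve 27*feed_rate + 29 = 218: feed_rate = (218 - 29) / 27 = 7.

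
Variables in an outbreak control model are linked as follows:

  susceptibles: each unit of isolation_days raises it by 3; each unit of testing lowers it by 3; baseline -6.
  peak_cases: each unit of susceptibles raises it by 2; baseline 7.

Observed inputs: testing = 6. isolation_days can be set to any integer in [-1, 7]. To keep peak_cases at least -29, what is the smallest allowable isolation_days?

Substituting into the susceptibles equation gives susceptibles = 3*isolation_days - 24.
peak_cases becomes 6*isolation_days - 41.
Require 6*isolation_days - 41 ≥ -29, so isolation_days ≥ 2.
The smallest integer in [-1, 7] satisfying this is 2.

isolation_days = 2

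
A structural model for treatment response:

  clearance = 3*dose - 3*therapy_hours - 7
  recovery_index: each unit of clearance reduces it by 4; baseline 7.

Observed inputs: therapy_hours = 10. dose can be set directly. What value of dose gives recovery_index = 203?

dose = -4

Substituting into the clearance equation gives clearance = 3*dose - 37.
This gives recovery_index = -12*dose + 155.
Solve -12*dose + 155 = 203: dose = (203 - 155) / -12 = -4.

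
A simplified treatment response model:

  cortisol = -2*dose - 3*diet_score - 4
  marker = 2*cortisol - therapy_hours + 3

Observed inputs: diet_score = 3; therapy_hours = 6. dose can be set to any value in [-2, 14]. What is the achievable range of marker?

-85 to -21

Substituting into the cortisol equation gives cortisol = -2*dose - 13.
This gives marker = -4*dose - 29.
Linear in dose, so extremes are at the endpoints: dose = -2 gives marker = -21; dose = 14 gives marker = -85.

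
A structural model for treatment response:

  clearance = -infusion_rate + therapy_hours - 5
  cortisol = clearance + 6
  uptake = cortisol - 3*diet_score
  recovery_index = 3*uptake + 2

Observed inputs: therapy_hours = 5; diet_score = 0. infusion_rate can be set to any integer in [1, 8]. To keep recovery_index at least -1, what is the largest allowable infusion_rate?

Substituting into the clearance equation gives clearance = -infusion_rate.
Substituting into the cortisol equation gives cortisol = -infusion_rate + 6.
So uptake = -infusion_rate + 6.
So recovery_index = -3*infusion_rate + 20.
Require -3*infusion_rate + 20 ≥ -1, so infusion_rate ≤ 7.
The largest integer in [1, 8] satisfying this is 7.

infusion_rate = 7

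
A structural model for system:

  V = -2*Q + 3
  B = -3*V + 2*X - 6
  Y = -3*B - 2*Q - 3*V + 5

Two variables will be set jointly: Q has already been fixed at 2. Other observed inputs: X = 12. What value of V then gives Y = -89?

V = -6

With Q held at 2:
Intervening on V fixes its value directly, overriding its dependence on Q.
Substituting into the B equation gives B = -3*V + 18.
So Y = 6*V - 53.
Solve 6*V - 53 = -89: V = (-89 + 53) / 6 = -6.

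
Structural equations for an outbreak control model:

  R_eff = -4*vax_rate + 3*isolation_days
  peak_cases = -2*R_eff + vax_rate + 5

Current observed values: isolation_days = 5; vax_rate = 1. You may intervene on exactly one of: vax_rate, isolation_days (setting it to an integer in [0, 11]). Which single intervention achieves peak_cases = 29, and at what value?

Intervening on vax_rate: with other inputs at their observed values, peak_cases = 9*vax_rate - 25. Solving for 29 gives vax_rate = 6, within [0, 11].
Intervening on isolation_days: peak_cases = -6*isolation_days + 14. Reaching 29 requires isolation_days = -5/2, not an integer.

set vax_rate = 6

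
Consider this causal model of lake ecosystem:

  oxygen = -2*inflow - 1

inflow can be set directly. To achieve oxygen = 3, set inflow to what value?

inflow = -2

Solve -2*inflow - 1 = 3: inflow = (3 + 1) / -2 = -2.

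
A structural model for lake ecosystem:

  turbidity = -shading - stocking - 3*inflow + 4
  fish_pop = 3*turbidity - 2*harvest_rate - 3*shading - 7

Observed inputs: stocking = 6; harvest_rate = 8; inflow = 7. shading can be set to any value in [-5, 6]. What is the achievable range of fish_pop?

Substituting into the turbidity equation gives turbidity = -shading - 23.
Substituting into the fish_pop equation gives fish_pop = -6*shading - 92.
Linear in shading, so extremes are at the endpoints: shading = -5 gives fish_pop = -62; shading = 6 gives fish_pop = -128.

-128 to -62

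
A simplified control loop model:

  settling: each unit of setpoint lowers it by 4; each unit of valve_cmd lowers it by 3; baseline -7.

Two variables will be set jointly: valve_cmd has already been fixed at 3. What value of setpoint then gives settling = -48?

setpoint = 8

With valve_cmd held at 3:
Substituting into the settling equation gives settling = -4*setpoint - 16.
Solve -4*setpoint - 16 = -48: setpoint = (-48 + 16) / -4 = 8.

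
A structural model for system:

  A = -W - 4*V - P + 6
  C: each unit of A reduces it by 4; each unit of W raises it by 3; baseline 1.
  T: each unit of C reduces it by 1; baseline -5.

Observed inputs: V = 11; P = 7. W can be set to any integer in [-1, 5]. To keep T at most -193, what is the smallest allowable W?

Substituting into the A equation gives A = -W - 45.
Substituting into the C equation gives C = 7*W + 181.
Substituting into the T equation gives T = -7*W - 186.
Require -7*W - 186 ≤ -193, so W ≥ 1.
The smallest integer in [-1, 5] satisfying this is 1.

W = 1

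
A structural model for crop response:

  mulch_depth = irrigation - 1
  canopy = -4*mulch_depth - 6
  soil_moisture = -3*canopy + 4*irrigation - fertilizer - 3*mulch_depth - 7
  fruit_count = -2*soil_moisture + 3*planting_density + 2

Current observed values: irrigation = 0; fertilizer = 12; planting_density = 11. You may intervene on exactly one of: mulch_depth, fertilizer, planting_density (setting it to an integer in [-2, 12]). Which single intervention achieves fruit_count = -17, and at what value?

set mulch_depth = 3

Intervening on mulch_depth: with other inputs at their observed values, fruit_count = -18*mulch_depth + 37. Solving for -17 gives mulch_depth = 3, within [-2, 12].
Intervening on fertilizer: fruit_count = 2*fertilizer + 31. Reaching -17 requires fertilizer = -24, outside [-2, 12].
Intervening on planting_density: fruit_count = 3*planting_density + 22. Reaching -17 requires planting_density = -13, outside [-2, 12].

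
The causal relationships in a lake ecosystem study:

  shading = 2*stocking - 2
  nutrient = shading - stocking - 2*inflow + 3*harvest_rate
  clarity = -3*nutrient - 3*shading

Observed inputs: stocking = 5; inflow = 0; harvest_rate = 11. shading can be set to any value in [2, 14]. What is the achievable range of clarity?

-168 to -96

Intervening on shading fixes its value directly, overriding its dependence on stocking.
Substituting into the nutrient equation gives nutrient = shading + 28.
This gives clarity = -6*shading - 84.
Linear in shading, so extremes are at the endpoints: shading = 2 gives clarity = -96; shading = 14 gives clarity = -168.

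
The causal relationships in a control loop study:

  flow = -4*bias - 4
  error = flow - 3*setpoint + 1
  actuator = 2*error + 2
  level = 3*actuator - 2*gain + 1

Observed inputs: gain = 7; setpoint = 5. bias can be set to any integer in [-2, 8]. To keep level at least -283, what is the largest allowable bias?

Substituting into the error equation gives error = -4*bias - 18.
This gives actuator = -8*bias - 34.
level becomes -24*bias - 115.
Require -24*bias - 115 ≥ -283, so bias ≤ 7.
The largest integer in [-2, 8] satisfying this is 7.

bias = 7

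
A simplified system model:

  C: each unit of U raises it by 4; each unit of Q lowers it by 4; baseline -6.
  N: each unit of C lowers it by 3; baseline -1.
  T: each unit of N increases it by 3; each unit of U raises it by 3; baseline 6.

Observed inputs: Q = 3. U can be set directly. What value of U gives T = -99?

U = 8

Substituting into the C equation gives C = 4*U - 18.
Substituting into the N equation gives N = -12*U + 53.
Substituting into the T equation gives T = -33*U + 165.
Solve -33*U + 165 = -99: U = (-99 - 165) / -33 = 8.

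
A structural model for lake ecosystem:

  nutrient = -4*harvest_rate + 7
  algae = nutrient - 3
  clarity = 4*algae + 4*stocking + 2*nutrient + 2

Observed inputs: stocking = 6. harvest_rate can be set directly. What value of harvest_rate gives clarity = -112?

harvest_rate = 7

Substituting into the algae equation gives algae = -4*harvest_rate + 4.
So clarity = -24*harvest_rate + 56.
Solve -24*harvest_rate + 56 = -112: harvest_rate = (-112 - 56) / -24 = 7.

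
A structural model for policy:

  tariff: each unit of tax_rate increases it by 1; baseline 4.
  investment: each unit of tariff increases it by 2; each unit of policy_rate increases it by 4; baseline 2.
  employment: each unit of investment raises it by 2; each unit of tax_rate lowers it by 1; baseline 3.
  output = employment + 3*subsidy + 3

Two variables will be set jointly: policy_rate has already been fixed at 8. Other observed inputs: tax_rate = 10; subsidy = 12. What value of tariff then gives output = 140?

tariff = 10

With policy_rate held at 8:
Intervening on tariff fixes its value directly, overriding its dependence on tax_rate.
Substituting into the investment equation gives investment = 2*tariff + 34.
This gives employment = 4*tariff + 61.
output becomes 4*tariff + 100.
Solve 4*tariff + 100 = 140: tariff = (140 - 100) / 4 = 10.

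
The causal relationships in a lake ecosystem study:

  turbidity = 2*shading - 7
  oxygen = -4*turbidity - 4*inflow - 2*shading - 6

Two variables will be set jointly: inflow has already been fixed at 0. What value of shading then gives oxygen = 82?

With inflow held at 0:
Substituting into the oxygen equation gives oxygen = -10*shading + 22.
Solve -10*shading + 22 = 82: shading = (82 - 22) / -10 = -6.

shading = -6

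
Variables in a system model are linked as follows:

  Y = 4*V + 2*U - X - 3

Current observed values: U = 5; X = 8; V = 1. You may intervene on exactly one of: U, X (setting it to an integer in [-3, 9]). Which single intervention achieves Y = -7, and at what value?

set U = 0

Intervening on U: with other inputs at their observed values, Y = 2*U - 7. Solving for -7 gives U = 0, within [-3, 9].
Intervening on X: Y = -X + 11. Reaching -7 requires X = 18, outside [-3, 9].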